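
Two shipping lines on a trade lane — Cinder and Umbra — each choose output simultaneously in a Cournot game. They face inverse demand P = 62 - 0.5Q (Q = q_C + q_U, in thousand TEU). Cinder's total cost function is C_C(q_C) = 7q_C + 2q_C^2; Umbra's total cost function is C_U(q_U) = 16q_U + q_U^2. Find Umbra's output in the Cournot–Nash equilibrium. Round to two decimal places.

13.73

Cinder's profit: π_C = (62 - 0.5Q)q_C - (7q_C + 2q_C²). Setting ∂π_C/∂q_C = 0: 55 - 5q_C - (1/2)(q_U) = 0.
Umbra's profit: π_U = (62 - 0.5Q)q_U - (16q_U + q_U²). Setting ∂π_U/∂q_U = 0: 46 - 3q_U - (1/2)(q_C) = 0.
Rearranging gives the reaction functions q_C = (55 - (1/2)q_U)/5 and q_U = (46 - (1/2)q_C)/3.
Substituting one into the other gives q_C = 568/59 and q_U = 810/59.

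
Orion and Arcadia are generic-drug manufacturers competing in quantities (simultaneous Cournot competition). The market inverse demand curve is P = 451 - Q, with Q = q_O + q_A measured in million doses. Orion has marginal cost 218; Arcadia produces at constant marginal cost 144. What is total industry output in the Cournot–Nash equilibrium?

180

Orion's profit: π_O = (451 - Q)q_O - (218q_O). Setting ∂π_O/∂q_O = 0: 233 - 2q_O - (q_A) = 0.
Arcadia's first-order condition: 307 - 2q_A - (q_O) = 0.
Rearranging gives the reaction functions q_O = (233 - q_A)/2 and q_A = (307 - q_O)/2.
Substituting one into the other gives q_O = 53 and q_A = 127.
Total output Q = 53 + 127 = 180.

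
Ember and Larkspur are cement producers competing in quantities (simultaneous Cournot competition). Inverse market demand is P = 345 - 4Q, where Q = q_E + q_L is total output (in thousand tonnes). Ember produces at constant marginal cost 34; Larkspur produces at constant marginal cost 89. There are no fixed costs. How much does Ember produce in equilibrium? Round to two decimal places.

Ember's profit: π_E = (345 - 4Q)q_E - (34q_E). Setting ∂π_E/∂q_E = 0: 311 - 8q_E - 4(q_L) = 0.
Larkspur's profit: π_L = (345 - 4Q)q_L - (89q_L). Setting ∂π_L/∂q_L = 0: 256 - 8q_L - 4(q_E) = 0.
Best responses: q_E = (311 - 4q_L)/8, q_L = (256 - 4q_E)/8.
Solving the pair: q_E = 61/2, q_L = 67/4.

30.50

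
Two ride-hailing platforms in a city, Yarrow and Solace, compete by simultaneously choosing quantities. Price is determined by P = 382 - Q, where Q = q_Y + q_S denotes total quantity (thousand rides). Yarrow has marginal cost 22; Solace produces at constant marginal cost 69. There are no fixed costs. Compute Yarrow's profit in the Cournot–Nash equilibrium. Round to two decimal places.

Yarrow's profit: π_Y = (382 - Q)q_Y - (22q_Y). Setting ∂π_Y/∂q_Y = 0: 360 - 2q_Y - (q_S) = 0.
Solace's first-order condition: 313 - 2q_S - (q_Y) = 0.
So q_Y = (360 - q_S)/2 and q_S = (313 - q_Y)/2.
Solving the pair: q_Y = 407/3, q_S = 266/3.
Price P = 382 - 673/3 = 473/3.
Yarrow's profit: (473/3 - 22)·(407/3) = 18405.4444.

18405.44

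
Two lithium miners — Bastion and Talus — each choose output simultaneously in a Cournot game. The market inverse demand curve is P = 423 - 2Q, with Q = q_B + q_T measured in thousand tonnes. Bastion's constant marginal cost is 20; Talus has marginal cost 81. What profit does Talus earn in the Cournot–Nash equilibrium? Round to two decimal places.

Bastion's profit: π_B = (423 - 2Q)q_B - (20q_B). Setting ∂π_B/∂q_B = 0: 403 - 4q_B - 2(q_T) = 0.
Talus's first-order condition: 342 - 4q_T - 2(q_B) = 0.
So q_B = (403 - 2q_T)/4 and q_T = (342 - 2q_B)/4.
Solving the pair: q_B = 232/3, q_T = 281/6.
Price P = 423 - 2·(745/6) = 524/3.
Talus's profit: (524/3 - 81)·(281/6) = 4386.7222.

4386.72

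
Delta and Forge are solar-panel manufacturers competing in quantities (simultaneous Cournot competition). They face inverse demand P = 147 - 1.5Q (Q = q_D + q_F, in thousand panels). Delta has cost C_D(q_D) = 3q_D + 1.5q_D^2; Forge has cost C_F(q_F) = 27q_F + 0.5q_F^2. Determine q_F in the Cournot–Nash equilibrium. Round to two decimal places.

Delta's profit: π_D = (147 - 1.5Q)q_D - (3q_D + (3/2)q_D²). Setting ∂π_D/∂q_D = 0: 144 - 6q_D - (3/2)(q_F) = 0.
Forge's profit: π_F = (147 - 1.5Q)q_F - (27q_F + (1/2)q_F²). Setting ∂π_F/∂q_F = 0: 120 - 4q_F - (3/2)(q_D) = 0.
Rearranging gives the reaction functions q_D = (144 - (3/2)q_F)/6 and q_F = (120 - (3/2)q_D)/4.
Substituting one into the other gives q_D = 528/29 and q_F = 672/29.

23.17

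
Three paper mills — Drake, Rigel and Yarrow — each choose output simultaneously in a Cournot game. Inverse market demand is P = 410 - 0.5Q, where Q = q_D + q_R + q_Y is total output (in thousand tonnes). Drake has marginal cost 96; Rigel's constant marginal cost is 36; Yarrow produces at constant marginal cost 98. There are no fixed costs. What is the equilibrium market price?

160

Drake's profit: π_D = (410 - 0.5Q)q_D - (96q_D). Setting ∂π_D/∂q_D = 0: 314 - q_D - (1/2)(q_R + q_Y) = 0.
Rigel's profit: π_R = (410 - 0.5Q)q_R - (36q_R). Setting ∂π_R/∂q_R = 0: 374 - q_R - (1/2)(q_D + q_Y) = 0.
Yarrow's first-order condition: 312 - q_Y - (1/2)(q_D + q_R) = 0.
Summing all 3 equations gives 1000 − 2Q = 0, hence Q = 500.
Back-substituting: q_D = (314 − 250)/(1/2) = 128, q_R = (374 − 250)/(1/2) = 248, q_Y = (312 − 250)/(1/2) = 124.
Total output Q = 500, so price P = 410 - (1/2)·500 = 160.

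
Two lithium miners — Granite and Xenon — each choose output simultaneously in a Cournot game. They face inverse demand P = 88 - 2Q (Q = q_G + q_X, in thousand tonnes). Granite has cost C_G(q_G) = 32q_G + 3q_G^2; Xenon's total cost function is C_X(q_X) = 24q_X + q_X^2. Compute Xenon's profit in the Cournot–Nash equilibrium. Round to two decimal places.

Granite's profit: π_G = (88 - 2Q)q_G - (32q_G + 3q_G²). Setting ∂π_G/∂q_G = 0: 56 - 10q_G - 2(q_X) = 0.
Xenon's first-order condition: 64 - 6q_X - 2(q_G) = 0.
So q_G = (56 - 2q_X)/10 and q_X = (64 - 2q_G)/6.
Solving the pair: q_G = 26/7, q_X = 66/7.
Price P = 88 - 2·(92/7) = 432/7.
Xenon's profit: (432/7)·(66/7) - 24·(66/7) - (66/7)² = 266.6939.

266.69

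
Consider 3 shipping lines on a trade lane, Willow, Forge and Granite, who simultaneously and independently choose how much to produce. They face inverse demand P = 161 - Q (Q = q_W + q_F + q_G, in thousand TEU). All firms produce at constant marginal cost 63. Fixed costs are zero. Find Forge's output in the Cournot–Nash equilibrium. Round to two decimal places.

A representative firm's profit is π_i = q_i(161 - Q) - 63q_i.
First-order condition (treating rivals' output as given): 98 - 2q_i - Σ_{j≠i} q_j = 0.
With identical firms every q_j equals q_i, so Σ_{j≠i} q_j = 2q_i and 98 = 4q_i, giving q_i = 49/2.

24.50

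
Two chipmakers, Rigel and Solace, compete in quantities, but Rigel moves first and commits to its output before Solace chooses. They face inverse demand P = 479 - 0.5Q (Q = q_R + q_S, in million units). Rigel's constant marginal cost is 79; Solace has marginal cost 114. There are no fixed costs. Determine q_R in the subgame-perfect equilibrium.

435

Solve by backward induction. Given q_R, the follower Solace maximises π_S = (479 - (1/2)q_R - (1/2)q_S)q_S - 114q_S.
Follower FOC: 365 - (1/2)q_R - q_S = 0, so q_S(q_R) = (365 - (1/2)q_R).
Rigel substitutes q_S(q_R) into its own profit: π_R = q_R(479 - (1/2)q_R - (365 - (1/2)q_R)/2) - 79q_R = (593/2 - (1/4)q_R)q_R - 79q_R.
The leader's first-order condition 435/2 - (1/2)q_R = 0 yields q_R = 435.
Then q_S = (365 - (1/2)·435) = 295/2.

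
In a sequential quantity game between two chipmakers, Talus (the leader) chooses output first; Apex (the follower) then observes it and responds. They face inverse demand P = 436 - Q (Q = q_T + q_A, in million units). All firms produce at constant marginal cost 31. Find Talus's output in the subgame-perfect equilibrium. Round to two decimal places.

Solve by backward induction. Given q_T, the follower Apex maximises π_A = (436 - q_T - q_A)q_A - 31q_A.
Setting the follower's marginal profit to zero, 405 - q_T - 2q_A = 0, i.e. q_A = (405 - q_T)/2.
Talus substitutes q_A(q_T) into its own profit: π_T = q_T(436 - q_T - (405 - q_T)/2) - 31q_T = (467/2 - (1/2)q_T)q_T - 31q_T.
Leader FOC: 405/2 - q_T = 0, so q_T = 405/2.
Then q_A = (405 - 405/2)/2 = 405/4.

202.50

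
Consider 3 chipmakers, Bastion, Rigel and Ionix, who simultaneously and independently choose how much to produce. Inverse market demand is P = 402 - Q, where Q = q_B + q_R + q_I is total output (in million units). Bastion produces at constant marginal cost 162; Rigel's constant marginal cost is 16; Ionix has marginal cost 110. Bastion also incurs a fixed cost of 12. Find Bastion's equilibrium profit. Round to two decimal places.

Bastion's profit: π_B = (402 - Q)q_B - (162q_B). Setting ∂π_B/∂q_B = 0: 240 - 2q_B - (q_R + q_I) = 0.
Rigel's first-order condition: 386 - 2q_R - (q_B + q_I) = 0.
Ionix's profit: π_I = (402 - Q)q_I - (110q_I). Setting ∂π_I/∂q_I = 0: 292 - 2q_I - (q_B + q_R) = 0.
Adding the 3 first-order conditions: 918 − 4Q = 0, so Q = 459/2.
Back-substituting: q_B = (240 − 459/2) = 21/2, q_R = (386 − 459/2) = 313/2, q_I = (292 − 459/2) = 125/2.
Price P = 402 - 459/2 = 345/2.
Bastion's profit: (345/2 - 162)·(21/2) - 12 = 393/4.

98.25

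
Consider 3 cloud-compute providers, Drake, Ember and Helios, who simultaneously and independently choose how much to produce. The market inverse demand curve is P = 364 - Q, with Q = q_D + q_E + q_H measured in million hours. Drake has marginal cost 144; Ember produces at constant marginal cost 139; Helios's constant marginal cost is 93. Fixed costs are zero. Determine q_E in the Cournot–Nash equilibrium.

Drake's profit: π_D = (364 - Q)q_D - (144q_D). Setting ∂π_D/∂q_D = 0: 220 - 2q_D - (q_E + q_H) = 0.
Ember's first-order condition: 225 - 2q_E - (q_D + q_H) = 0.
Helios's first-order condition: 271 - 2q_H - (q_D + q_E) = 0.
Adding the 3 first-order conditions: 716 − 4Q = 0, so Q = 179.
Back-substituting: q_D = (220 − 179) = 41, q_E = (225 − 179) = 46, q_H = (271 − 179) = 92.

46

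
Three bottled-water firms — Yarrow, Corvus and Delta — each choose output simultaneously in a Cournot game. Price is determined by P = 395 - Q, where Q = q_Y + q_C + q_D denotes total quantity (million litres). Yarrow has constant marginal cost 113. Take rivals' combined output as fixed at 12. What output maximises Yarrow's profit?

With rivals' combined output fixed at 12, Yarrow's profit is π_Y = (395 - 12 - q_Y)q_Y - (113q_Y) = (383 - q_Y)q_Y - (113q_Y).
∂π_Y/∂q_Y = 270 - 2q_Y = 0, so q_Y = 135.

135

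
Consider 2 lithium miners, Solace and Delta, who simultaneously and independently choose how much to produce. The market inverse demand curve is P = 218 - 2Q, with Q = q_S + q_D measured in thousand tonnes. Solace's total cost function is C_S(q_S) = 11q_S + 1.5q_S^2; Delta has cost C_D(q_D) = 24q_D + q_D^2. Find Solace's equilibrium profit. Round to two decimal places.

Solace's profit: π_S = (218 - 2Q)q_S - (11q_S + (3/2)q_S²). Setting ∂π_S/∂q_S = 0: 207 - 7q_S - 2(q_D) = 0.
Delta's profit: π_D = (218 - 2Q)q_D - (24q_D + q_D²). Setting ∂π_D/∂q_D = 0: 194 - 6q_D - 2(q_S) = 0.
Rearranging gives the reaction functions q_S = (207 - 2q_D)/7 and q_D = (194 - 2q_S)/6.
Solving the pair: q_S = 427/19, q_D = 472/19.
Price P = 218 - 2·(899/19) = 123.3684.
Solace's profit: 123.3684·(427/19) - 11·(427/19) - (3/2)(427/19)² = 1767.7327.

1767.73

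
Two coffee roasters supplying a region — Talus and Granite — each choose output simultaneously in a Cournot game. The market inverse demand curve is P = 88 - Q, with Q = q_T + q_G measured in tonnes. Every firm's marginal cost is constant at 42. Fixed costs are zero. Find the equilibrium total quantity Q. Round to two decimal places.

30.67

A representative firm's profit is π_i = q_i(88 - Q) - 42q_i.
First-order condition (treating rivals' output as given): 46 - 2q_i - q_j = 0.
With identical firms every q_j equals q_i, so q_j = q_i and 46 = 3q_i, giving q_i = 46/3.
Total output Q = 46/3 + 46/3 = 92/3.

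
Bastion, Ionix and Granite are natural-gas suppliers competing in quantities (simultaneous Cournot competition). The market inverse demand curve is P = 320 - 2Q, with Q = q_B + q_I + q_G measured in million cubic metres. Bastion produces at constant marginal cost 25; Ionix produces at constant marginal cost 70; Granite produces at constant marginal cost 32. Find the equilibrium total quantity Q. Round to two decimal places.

104.13

Bastion's profit: π_B = (320 - 2Q)q_B - (25q_B). Setting ∂π_B/∂q_B = 0: 295 - 4q_B - 2(q_I + q_G) = 0.
Ionix's first-order condition: 250 - 4q_I - 2(q_B + q_G) = 0.
Granite's first-order condition: 288 - 4q_G - 2(q_B + q_I) = 0.
Summing all 3 equations gives 833 − 8Q = 0, hence Q = 833/8.
Back-substituting: q_B = (295 − 833/4)/2 = 347/8, q_I = (250 − 833/4)/2 = 167/8, q_G = (288 − 833/4)/2 = 319/8.
Total output Q = 347/8 + 167/8 + 319/8 = 833/8.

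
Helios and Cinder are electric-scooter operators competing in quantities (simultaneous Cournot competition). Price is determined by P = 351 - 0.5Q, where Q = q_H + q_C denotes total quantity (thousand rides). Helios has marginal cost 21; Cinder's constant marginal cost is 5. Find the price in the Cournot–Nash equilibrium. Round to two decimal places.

125.67

Helios's profit: π_H = (351 - 0.5Q)q_H - (21q_H). Setting ∂π_H/∂q_H = 0: 330 - q_H - (1/2)(q_C) = 0.
Cinder's first-order condition: 346 - q_C - (1/2)(q_H) = 0.
Rearranging gives the reaction functions q_H = (330 - (1/2)q_C) and q_C = (346 - (1/2)q_H).
Substituting one into the other gives q_H = 628/3 and q_C = 724/3.
Total output Q = 1352/3, so price P = 351 - (1/2)·(1352/3) = 377/3.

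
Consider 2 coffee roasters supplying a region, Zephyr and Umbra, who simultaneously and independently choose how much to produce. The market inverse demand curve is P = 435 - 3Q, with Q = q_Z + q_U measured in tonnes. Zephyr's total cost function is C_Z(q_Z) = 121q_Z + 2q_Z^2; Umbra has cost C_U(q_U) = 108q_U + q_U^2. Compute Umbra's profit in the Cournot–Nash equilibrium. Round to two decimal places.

4300.40

Zephyr's profit: π_Z = (435 - 3Q)q_Z - (121q_Z + 2q_Z²). Setting ∂π_Z/∂q_Z = 0: 314 - 10q_Z - 3(q_U) = 0.
Umbra's first-order condition: 327 - 8q_U - 3(q_Z) = 0.
Best responses: q_Z = (314 - 3q_U)/10, q_U = (327 - 3q_Z)/8.
Substituting one into the other gives q_Z = 1531/71 and q_U = 32.7887.
Price P = 435 - 3·54.3521 = 271.9437.
Umbra's profit: 271.9437·32.7887 - 108·32.7887 - 32.7887² = 4300.4039.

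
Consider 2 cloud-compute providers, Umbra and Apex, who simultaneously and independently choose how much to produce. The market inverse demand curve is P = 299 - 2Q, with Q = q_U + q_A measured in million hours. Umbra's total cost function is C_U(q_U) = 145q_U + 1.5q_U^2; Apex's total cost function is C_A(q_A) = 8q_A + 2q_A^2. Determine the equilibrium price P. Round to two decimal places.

Umbra's profit: π_U = (299 - 2Q)q_U - (145q_U + (3/2)q_U²). Setting ∂π_U/∂q_U = 0: 154 - 7q_U - 2(q_A) = 0.
Apex's first-order condition: 291 - 8q_A - 2(q_U) = 0.
So q_U = (154 - 2q_A)/7 and q_A = (291 - 2q_U)/8.
Solving the pair: q_U = 25/2, q_A = 133/4.
Total output Q = 183/4, so price P = 299 - 2·(183/4) = 415/2.

207.50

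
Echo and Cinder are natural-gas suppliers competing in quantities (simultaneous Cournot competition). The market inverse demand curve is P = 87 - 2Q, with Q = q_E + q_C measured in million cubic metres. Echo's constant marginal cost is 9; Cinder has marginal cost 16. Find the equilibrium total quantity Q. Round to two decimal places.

24.83

Echo's profit: π_E = (87 - 2Q)q_E - (9q_E). Setting ∂π_E/∂q_E = 0: 78 - 4q_E - 2(q_C) = 0.
Cinder's profit: π_C = (87 - 2Q)q_C - (16q_C). Setting ∂π_C/∂q_C = 0: 71 - 4q_C - 2(q_E) = 0.
So q_E = (78 - 2q_C)/4 and q_C = (71 - 2q_E)/4.
Solving the pair: q_E = 85/6, q_C = 32/3.
Total output Q = 85/6 + 32/3 = 149/6.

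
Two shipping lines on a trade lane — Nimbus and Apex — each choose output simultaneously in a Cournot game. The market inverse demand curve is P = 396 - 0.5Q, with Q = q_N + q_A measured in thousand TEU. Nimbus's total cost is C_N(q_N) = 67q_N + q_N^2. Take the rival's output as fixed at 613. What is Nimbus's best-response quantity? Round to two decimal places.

With the rival's output fixed at 613, Nimbus's profit is π_N = (396 - (1/2)·613 - (1/2)q_N)q_N - (67q_N + q_N²) = (179/2 - (1/2)q_N)q_N - (67q_N + q_N²).
∂π_N/∂q_N = 45/2 - 3q_N = 0, so q_N = 15/2.

7.50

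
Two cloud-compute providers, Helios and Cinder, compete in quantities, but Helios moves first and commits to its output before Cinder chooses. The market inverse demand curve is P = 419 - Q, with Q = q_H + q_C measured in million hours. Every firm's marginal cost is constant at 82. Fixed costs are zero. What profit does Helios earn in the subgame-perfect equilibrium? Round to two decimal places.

14196.13

Solve by backward induction. Given q_H, the follower Cinder maximises π_C = (419 - q_H - q_C)q_C - 82q_C.
Setting the follower's marginal profit to zero, 337 - q_H - 2q_C = 0, i.e. q_C = (337 - q_H)/2.
Helios substitutes q_C(q_H) into its own profit: π_H = q_H(419 - q_H - (337 - q_H)/2) - 82q_H = (501/2 - (1/2)q_H)q_H - 82q_H.
Maximising: ∂π_H/∂q_H = 337/2 - q_H = 0, giving q_H = 337/2.
Then q_C = (337 - 337/2)/2 = 337/4.
Price P = 419 - 1011/4 = 665/4.
Helios's profit: (665/4 - 82)·(337/2) = 14196.1250.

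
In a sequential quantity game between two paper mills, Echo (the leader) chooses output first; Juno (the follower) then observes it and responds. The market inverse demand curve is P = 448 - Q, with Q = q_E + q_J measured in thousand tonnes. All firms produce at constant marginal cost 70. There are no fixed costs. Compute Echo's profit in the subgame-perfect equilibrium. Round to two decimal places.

The follower Juno best-responds to any q_E: π_J = (448 - Q)q_J - 70q_J.
Setting the follower's marginal profit to zero, 378 - q_E - 2q_J = 0, i.e. q_J = (378 - q_E)/2.
Echo substitutes q_J(q_E) into its own profit: π_E = q_E(448 - q_E - (378 - q_E)/2) - 70q_E = (259 - (1/2)q_E)q_E - 70q_E.
Maximising: ∂π_E/∂q_E = 189 - q_E = 0, giving q_E = 189.
Then q_J = (378 - 189)/2 = 189/2.
Price P = 448 - 567/2 = 329/2.
Echo's profit: (329/2 - 70)·189 = 17860.5000.

17860.50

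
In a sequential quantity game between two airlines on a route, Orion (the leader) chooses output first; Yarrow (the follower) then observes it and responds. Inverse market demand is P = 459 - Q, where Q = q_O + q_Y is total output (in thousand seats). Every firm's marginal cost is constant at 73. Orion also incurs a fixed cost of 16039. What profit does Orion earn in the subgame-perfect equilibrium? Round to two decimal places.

Solve by backward induction. Given q_O, the follower Yarrow maximises π_Y = (459 - q_O - q_Y)q_Y - 73q_Y.
∂π_Y/∂q_Y = 386 - q_O - 2q_Y = 0 gives the reaction function q_Y = (386 - q_O)/2.
The leader anticipates this reaction. Substituting into P = 459 - Q gives P = 266 - (1/2)q_O, so π_O = (266 - (1/2)q_O)q_O - 73q_O.
Leader FOC: 193 - q_O = 0, so q_O = 193.
Then q_Y = (386 - 193)/2 = 193/2.
Price P = 459 - 579/2 = 339/2.
Orion's profit: (339/2 - 73)·193 - 16039 = 2585.5000.

2585.50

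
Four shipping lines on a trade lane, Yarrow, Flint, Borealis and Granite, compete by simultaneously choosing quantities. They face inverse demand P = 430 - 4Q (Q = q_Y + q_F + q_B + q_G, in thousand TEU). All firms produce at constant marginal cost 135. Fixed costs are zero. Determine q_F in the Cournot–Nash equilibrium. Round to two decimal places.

Each firm earns π_i = (430 - 4Q)q_i - 135q_i.
First-order condition (treating rivals' output as given): 295 - 8q_i - 4·Σ_{j≠i} q_j = 0.
By symmetry each firm produces the same amount; substituting Σ_{j≠i} q_j = 3q_i yields q_i = 295/20 = 59/4.

14.75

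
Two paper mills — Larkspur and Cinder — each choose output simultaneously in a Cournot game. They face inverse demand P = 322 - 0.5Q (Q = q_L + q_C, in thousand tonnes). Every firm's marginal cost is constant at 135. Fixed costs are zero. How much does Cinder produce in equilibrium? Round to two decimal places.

Each firm earns π_i = (322 - 0.5Q)q_i - 135q_i.
First-order condition (treating rivals' output as given): 187 - q_i - (1/2)q_j = 0.
By symmetry each firm produces the same amount; substituting q_j = q_i yields q_i = 187/(3/2) = 374/3.

124.67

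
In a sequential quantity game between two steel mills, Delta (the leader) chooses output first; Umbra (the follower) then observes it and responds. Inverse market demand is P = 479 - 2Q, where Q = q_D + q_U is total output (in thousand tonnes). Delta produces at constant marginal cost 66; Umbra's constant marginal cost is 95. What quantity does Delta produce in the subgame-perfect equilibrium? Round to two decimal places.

The follower Umbra best-responds to any q_D: π_U = (479 - 2Q)q_U - 95q_U.
Follower FOC: 384 - 2q_D - 4q_U = 0, so q_U(q_D) = (384 - 2q_D)/4.
Delta substitutes q_U(q_D) into its own profit: π_D = q_D(479 - 2q_D - (384 - 2q_D)/2) - 66q_D = (287 - q_D)q_D - 66q_D.
Leader FOC: 221 - 2q_D = 0, so q_D = 221/2.
Then q_U = (384 - 2·(221/2))/4 = 163/4.

110.50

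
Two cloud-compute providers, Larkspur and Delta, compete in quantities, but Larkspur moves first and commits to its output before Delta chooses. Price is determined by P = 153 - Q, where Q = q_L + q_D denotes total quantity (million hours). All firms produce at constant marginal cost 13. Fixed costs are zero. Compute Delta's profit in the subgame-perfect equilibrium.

The follower Delta best-responds to any q_L: π_D = (153 - Q)q_D - 13q_D.
∂π_D/∂q_D = 140 - q_L - 2q_D = 0 gives the reaction function q_D = (140 - q_L)/2.
The leader anticipates this reaction. Substituting into P = 153 - Q gives P = 83 - (1/2)q_L, so π_L = (83 - (1/2)q_L)q_L - 13q_L.
The leader's first-order condition 70 - q_L = 0 yields q_L = 70.
Then q_D = (140 - 70)/2 = 35.
Price P = 153 - 105 = 48.
Delta's profit: (48 - 13)·35 = 1225.

1225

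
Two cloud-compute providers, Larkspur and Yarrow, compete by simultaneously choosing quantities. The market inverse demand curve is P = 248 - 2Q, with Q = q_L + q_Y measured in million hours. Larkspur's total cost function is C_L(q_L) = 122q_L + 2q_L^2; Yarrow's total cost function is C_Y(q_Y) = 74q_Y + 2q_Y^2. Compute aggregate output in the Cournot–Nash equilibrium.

30

Larkspur's profit: π_L = (248 - 2Q)q_L - (122q_L + 2q_L²). Setting ∂π_L/∂q_L = 0: 126 - 8q_L - 2(q_Y) = 0.
Yarrow's profit: π_Y = (248 - 2Q)q_Y - (74q_Y + 2q_Y²). Setting ∂π_Y/∂q_Y = 0: 174 - 8q_Y - 2(q_L) = 0.
So q_L = (126 - 2q_Y)/8 and q_Y = (174 - 2q_L)/8.
Substituting one into the other gives q_L = 11 and q_Y = 19.
Total output Q = 11 + 19 = 30.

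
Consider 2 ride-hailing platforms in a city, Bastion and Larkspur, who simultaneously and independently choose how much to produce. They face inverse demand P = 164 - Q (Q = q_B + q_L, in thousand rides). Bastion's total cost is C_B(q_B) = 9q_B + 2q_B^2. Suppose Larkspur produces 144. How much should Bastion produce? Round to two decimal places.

1.83

With the rival's output fixed at 144, Bastion's profit is π_B = (164 - 144 - q_B)q_B - (9q_B + 2q_B²) = (20 - q_B)q_B - (9q_B + 2q_B²).
∂π_B/∂q_B = 11 - 6q_B = 0, so q_B = 11/6.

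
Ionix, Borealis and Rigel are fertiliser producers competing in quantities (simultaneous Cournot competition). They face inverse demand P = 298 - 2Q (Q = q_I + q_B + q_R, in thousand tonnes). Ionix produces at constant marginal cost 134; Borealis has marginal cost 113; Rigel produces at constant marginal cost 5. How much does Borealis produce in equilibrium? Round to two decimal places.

12.25

Ionix's profit: π_I = (298 - 2Q)q_I - (134q_I). Setting ∂π_I/∂q_I = 0: 164 - 4q_I - 2(q_B + q_R) = 0.
Borealis's first-order condition: 185 - 4q_B - 2(q_I + q_R) = 0.
Rigel's profit: π_R = (298 - 2Q)q_R - (5q_R). Setting ∂π_R/∂q_R = 0: 293 - 4q_R - 2(q_I + q_B) = 0.
Adding the 3 first-order conditions: 642 − 8Q = 0, so Q = 321/4.
Back-substituting: q_I = (164 − 321/2)/2 = 7/4, q_B = (185 − 321/2)/2 = 49/4, q_R = (293 − 321/2)/2 = 265/4.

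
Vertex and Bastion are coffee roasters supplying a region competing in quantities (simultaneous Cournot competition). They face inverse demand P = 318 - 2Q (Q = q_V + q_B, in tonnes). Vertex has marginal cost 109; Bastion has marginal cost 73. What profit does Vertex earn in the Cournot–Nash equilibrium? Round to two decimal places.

Vertex's profit: π_V = (318 - 2Q)q_V - (109q_V). Setting ∂π_V/∂q_V = 0: 209 - 4q_V - 2(q_B) = 0.
Bastion's profit: π_B = (318 - 2Q)q_B - (73q_B). Setting ∂π_B/∂q_B = 0: 245 - 4q_B - 2(q_V) = 0.
Best responses: q_V = (209 - 2q_B)/4, q_B = (245 - 2q_V)/4.
Substituting one into the other gives q_V = 173/6 and q_B = 281/6.
Price P = 318 - 2·(227/3) = 500/3.
Vertex's profit: (500/3 - 109)·(173/6) = 1662.7222.

1662.72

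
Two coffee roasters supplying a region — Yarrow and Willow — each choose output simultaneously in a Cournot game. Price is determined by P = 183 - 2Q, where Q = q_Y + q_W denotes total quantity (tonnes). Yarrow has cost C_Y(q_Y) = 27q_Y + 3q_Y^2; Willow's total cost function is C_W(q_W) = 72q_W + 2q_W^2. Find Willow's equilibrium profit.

Yarrow's profit: π_Y = (183 - 2Q)q_Y - (27q_Y + 3q_Y²). Setting ∂π_Y/∂q_Y = 0: 156 - 10q_Y - 2(q_W) = 0.
Willow's profit: π_W = (183 - 2Q)q_W - (72q_W + 2q_W²). Setting ∂π_W/∂q_W = 0: 111 - 8q_W - 2(q_Y) = 0.
So q_Y = (156 - 2q_W)/10 and q_W = (111 - 2q_Y)/8.
Solving the pair: q_Y = 27/2, q_W = 21/2.
Price P = 183 - 2·24 = 135.
Willow's profit: 135·(21/2) - 72·(21/2) - 2(21/2)² = 441.

441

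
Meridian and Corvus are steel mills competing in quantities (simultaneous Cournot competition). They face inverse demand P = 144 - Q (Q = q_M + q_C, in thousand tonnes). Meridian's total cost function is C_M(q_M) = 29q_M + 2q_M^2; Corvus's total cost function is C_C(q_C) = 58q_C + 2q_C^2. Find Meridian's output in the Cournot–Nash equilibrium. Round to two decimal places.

17.26

Meridian's profit: π_M = (144 - Q)q_M - (29q_M + 2q_M²). Setting ∂π_M/∂q_M = 0: 115 - 6q_M - (q_C) = 0.
Corvus's first-order condition: 86 - 6q_C - (q_M) = 0.
So q_M = (115 - q_C)/6 and q_C = (86 - q_M)/6.
Solving the pair: q_M = 604/35, q_C = 401/35.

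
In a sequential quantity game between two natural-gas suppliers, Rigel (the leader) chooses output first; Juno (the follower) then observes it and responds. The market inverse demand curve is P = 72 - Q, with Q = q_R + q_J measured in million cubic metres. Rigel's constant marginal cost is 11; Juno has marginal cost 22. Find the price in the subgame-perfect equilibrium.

29

Solve by backward induction. Given q_R, the follower Juno maximises π_J = (72 - q_R - q_J)q_J - 22q_J.
Setting the follower's marginal profit to zero, 50 - q_R - 2q_J = 0, i.e. q_J = (50 - q_R)/2.
The leader anticipates this reaction. Substituting into P = 72 - Q gives P = 47 - (1/2)q_R, so π_R = (47 - (1/2)q_R)q_R - 11q_R.
Maximising: ∂π_R/∂q_R = 36 - q_R = 0, giving q_R = 36.
Then q_J = (50 - 36)/2 = 7.
Total output Q = 43, so price P = 72 - 43 = 29.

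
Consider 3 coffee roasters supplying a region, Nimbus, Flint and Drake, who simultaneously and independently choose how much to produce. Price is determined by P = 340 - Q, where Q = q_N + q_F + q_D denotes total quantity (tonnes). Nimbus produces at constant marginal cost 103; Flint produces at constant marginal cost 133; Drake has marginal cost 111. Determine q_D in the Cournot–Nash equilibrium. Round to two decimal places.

Nimbus's profit: π_N = (340 - Q)q_N - (103q_N). Setting ∂π_N/∂q_N = 0: 237 - 2q_N - (q_F + q_D) = 0.
Flint's profit: π_F = (340 - Q)q_F - (133q_F). Setting ∂π_F/∂q_F = 0: 207 - 2q_F - (q_N + q_D) = 0.
Drake's first-order condition: 229 - 2q_D - (q_N + q_F) = 0.
Adding the 3 conditions: 673 − 2Q − 2Q = 0, i.e. Q = 673/4.
Back-substituting: q_N = (237 − 673/4) = 275/4, q_F = (207 − 673/4) = 155/4, q_D = (229 − 673/4) = 243/4.

60.75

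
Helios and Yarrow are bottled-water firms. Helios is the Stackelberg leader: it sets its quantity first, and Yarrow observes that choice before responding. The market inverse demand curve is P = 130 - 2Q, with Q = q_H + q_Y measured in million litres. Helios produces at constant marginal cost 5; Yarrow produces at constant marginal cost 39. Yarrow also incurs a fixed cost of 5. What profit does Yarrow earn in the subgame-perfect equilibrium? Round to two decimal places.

Solve by backward induction. Given q_H, the follower Yarrow maximises π_Y = (130 - 2q_H - 2q_Y)q_Y - 39q_Y.
∂π_Y/∂q_Y = 91 - 2q_H - 4q_Y = 0 gives the reaction function q_Y = (91 - 2q_H)/4.
Helios substitutes q_Y(q_H) into its own profit: π_H = q_H(130 - 2q_H - (91 - 2q_H)/2) - 5q_H = (169/2 - q_H)q_H - 5q_H.
Maximising: ∂π_H/∂q_H = 159/2 - 2q_H = 0, giving q_H = 159/4.
Then q_Y = (91 - 2·(159/4))/4 = 23/8.
Price P = 130 - 2·(341/8) = 179/4.
Yarrow's profit: (179/4 - 39)·(23/8) - 5 = 369/32.

11.53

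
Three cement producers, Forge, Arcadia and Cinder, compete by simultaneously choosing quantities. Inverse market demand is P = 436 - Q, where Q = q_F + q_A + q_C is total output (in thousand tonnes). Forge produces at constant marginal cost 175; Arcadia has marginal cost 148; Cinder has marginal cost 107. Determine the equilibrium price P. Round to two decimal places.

Forge's profit: π_F = (436 - Q)q_F - (175q_F). Setting ∂π_F/∂q_F = 0: 261 - 2q_F - (q_A + q_C) = 0.
Arcadia's profit: π_A = (436 - Q)q_A - (148q_A). Setting ∂π_A/∂q_A = 0: 288 - 2q_A - (q_F + q_C) = 0.
Cinder's profit: π_C = (436 - Q)q_C - (107q_C). Setting ∂π_C/∂q_C = 0: 329 - 2q_C - (q_F + q_A) = 0.
Adding the 3 conditions: 878 − 2Q − 2Q = 0, i.e. Q = 439/2.
Back-substituting: q_F = (261 − 439/2) = 83/2, q_A = (288 − 439/2) = 137/2, q_C = (329 − 439/2) = 219/2.
Total output Q = 439/2, so price P = 436 - 439/2 = 433/2.

216.50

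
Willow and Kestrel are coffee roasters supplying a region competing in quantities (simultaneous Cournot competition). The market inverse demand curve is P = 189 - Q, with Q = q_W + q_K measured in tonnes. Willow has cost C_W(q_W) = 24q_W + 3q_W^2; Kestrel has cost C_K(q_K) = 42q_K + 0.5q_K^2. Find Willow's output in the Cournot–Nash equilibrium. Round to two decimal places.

15.13

Willow's profit: π_W = (189 - Q)q_W - (24q_W + 3q_W²). Setting ∂π_W/∂q_W = 0: 165 - 8q_W - (q_K) = 0.
Kestrel's profit: π_K = (189 - Q)q_K - (42q_K + (1/2)q_K²). Setting ∂π_K/∂q_K = 0: 147 - 3q_K - (q_W) = 0.
So q_W = (165 - q_K)/8 and q_K = (147 - q_W)/3.
Substituting one into the other gives q_W = 348/23 and q_K = 1011/23.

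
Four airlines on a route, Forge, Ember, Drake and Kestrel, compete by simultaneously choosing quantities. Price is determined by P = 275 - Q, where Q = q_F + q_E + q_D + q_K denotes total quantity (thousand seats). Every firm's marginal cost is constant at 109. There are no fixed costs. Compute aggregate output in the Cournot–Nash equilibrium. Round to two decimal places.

132.80

A representative firm's profit is π_i = q_i(275 - Q) - 109q_i.
Setting ∂π_i/∂q_i = 0 with rivals' quantities fixed: 166 - 2q_i - Σ_{j≠i} q_j = 0.
With identical firms every q_j equals q_i, so Σ_{j≠i} q_j = 3q_i and 166 = 5q_i, giving q_i = 166/5.
Total output Q = 166/5 + 166/5 + 166/5 + 166/5 = 664/5.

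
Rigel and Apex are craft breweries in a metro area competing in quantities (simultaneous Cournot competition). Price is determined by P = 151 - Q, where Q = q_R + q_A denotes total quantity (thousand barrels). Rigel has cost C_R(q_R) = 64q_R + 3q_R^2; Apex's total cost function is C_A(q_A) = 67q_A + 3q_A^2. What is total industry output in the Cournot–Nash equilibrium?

Rigel's profit: π_R = (151 - Q)q_R - (64q_R + 3q_R²). Setting ∂π_R/∂q_R = 0: 87 - 8q_R - (q_A) = 0.
Apex's profit: π_A = (151 - Q)q_A - (67q_A + 3q_A²). Setting ∂π_A/∂q_A = 0: 84 - 8q_A - (q_R) = 0.
So q_R = (87 - q_A)/8 and q_A = (84 - q_R)/8.
Solving the pair: q_R = 68/7, q_A = 65/7.
Total output Q = 68/7 + 65/7 = 19.

19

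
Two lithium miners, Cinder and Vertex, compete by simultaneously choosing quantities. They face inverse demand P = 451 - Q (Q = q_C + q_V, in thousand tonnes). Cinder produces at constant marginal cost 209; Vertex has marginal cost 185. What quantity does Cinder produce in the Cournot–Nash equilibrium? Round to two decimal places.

72.67

Cinder's profit: π_C = (451 - Q)q_C - (209q_C). Setting ∂π_C/∂q_C = 0: 242 - 2q_C - (q_V) = 0.
Vertex's first-order condition: 266 - 2q_V - (q_C) = 0.
Best responses: q_C = (242 - q_V)/2, q_V = (266 - q_C)/2.
Substituting one into the other gives q_C = 218/3 and q_V = 290/3.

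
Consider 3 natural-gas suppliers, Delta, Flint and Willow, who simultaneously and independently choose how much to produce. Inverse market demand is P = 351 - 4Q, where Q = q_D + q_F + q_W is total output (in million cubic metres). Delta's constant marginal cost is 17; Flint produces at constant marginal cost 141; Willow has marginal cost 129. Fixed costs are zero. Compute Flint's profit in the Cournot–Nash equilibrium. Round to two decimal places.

Delta's profit: π_D = (351 - 4Q)q_D - (17q_D). Setting ∂π_D/∂q_D = 0: 334 - 8q_D - 4(q_F + q_W) = 0.
Flint's profit: π_F = (351 - 4Q)q_F - (141q_F). Setting ∂π_F/∂q_F = 0: 210 - 8q_F - 4(q_D + q_W) = 0.
Willow's profit: π_W = (351 - 4Q)q_W - (129q_W). Setting ∂π_W/∂q_W = 0: 222 - 8q_W - 4(q_D + q_F) = 0.
Summing all 3 equations gives 766 − 16Q = 0, hence Q = 383/8.
Back-substituting: q_D = (334 − 383/2)/4 = 285/8, q_F = (210 − 383/2)/4 = 37/8, q_W = (222 − 383/2)/4 = 61/8.
Price P = 351 - 4·(383/8) = 319/2.
Flint's profit: (319/2 - 141)·(37/8) = 1369/16.

85.56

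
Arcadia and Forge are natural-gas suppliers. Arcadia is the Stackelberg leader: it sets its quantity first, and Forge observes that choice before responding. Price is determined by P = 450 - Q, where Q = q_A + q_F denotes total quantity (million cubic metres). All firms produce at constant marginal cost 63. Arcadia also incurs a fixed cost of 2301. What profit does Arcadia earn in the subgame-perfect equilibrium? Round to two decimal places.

The follower Forge best-responds to any q_A: π_F = (450 - Q)q_F - 63q_F.
∂π_F/∂q_F = 387 - q_A - 2q_F = 0 gives the reaction function q_F = (387 - q_A)/2.
The leader anticipates this reaction. Substituting into P = 450 - Q gives P = 513/2 - (1/2)q_A, so π_A = (513/2 - (1/2)q_A)q_A - 63q_A.
The leader's first-order condition 387/2 - q_A = 0 yields q_A = 387/2.
Then q_F = (387 - 387/2)/2 = 387/4.
Price P = 450 - 1161/4 = 639/4.
Arcadia's profit: (639/4 - 63)·(387/2) - 2301 = 16420.1250.

16420.13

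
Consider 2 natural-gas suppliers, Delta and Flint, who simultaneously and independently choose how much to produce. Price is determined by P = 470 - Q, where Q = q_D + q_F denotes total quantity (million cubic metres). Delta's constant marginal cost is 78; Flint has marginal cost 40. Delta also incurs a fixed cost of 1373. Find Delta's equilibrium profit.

Delta's profit: π_D = (470 - Q)q_D - (78q_D). Setting ∂π_D/∂q_D = 0: 392 - 2q_D - (q_F) = 0.
Flint's profit: π_F = (470 - Q)q_F - (40q_F). Setting ∂π_F/∂q_F = 0: 430 - 2q_F - (q_D) = 0.
So q_D = (392 - q_F)/2 and q_F = (430 - q_D)/2.
Solving the pair: q_D = 118, q_F = 156.
Price P = 470 - 274 = 196.
Delta's profit: (196 - 78)·118 - 1373 = 12551.

12551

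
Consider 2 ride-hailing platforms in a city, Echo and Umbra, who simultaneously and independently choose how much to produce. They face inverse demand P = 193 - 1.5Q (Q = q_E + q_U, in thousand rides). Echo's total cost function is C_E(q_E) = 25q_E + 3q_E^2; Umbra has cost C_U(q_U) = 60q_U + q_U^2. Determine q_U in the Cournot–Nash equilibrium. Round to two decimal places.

22.11

Echo's profit: π_E = (193 - 1.5Q)q_E - (25q_E + 3q_E²). Setting ∂π_E/∂q_E = 0: 168 - 9q_E - (3/2)(q_U) = 0.
Umbra's first-order condition: 133 - 5q_U - (3/2)(q_E) = 0.
Best responses: q_E = (168 - (3/2)q_U)/9, q_U = (133 - (3/2)q_E)/5.
Substituting one into the other gives q_E = 854/57 and q_U = 420/19.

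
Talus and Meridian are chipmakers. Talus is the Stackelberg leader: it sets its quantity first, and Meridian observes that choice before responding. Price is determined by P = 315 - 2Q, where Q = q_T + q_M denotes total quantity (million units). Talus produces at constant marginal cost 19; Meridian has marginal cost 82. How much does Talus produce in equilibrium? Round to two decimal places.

89.75

The follower Meridian best-responds to any q_T: π_M = (315 - 2Q)q_M - 82q_M.
Setting the follower's marginal profit to zero, 233 - 2q_T - 4q_M = 0, i.e. q_M = (233 - 2q_T)/4.
The leader anticipates this reaction. Substituting into P = 315 - 2Q gives P = 397/2 - q_T, so π_T = (397/2 - q_T)q_T - 19q_T.
The leader's first-order condition 359/2 - 2q_T = 0 yields q_T = 359/4.
Then q_M = (233 - 2·(359/4))/4 = 107/8.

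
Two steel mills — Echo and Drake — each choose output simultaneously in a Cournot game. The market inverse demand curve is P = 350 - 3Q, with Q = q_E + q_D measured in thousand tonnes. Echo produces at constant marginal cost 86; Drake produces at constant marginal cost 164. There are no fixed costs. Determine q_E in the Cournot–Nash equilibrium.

Echo's profit: π_E = (350 - 3Q)q_E - (86q_E). Setting ∂π_E/∂q_E = 0: 264 - 6q_E - 3(q_D) = 0.
Drake's first-order condition: 186 - 6q_D - 3(q_E) = 0.
Best responses: q_E = (264 - 3q_D)/6, q_D = (186 - 3q_E)/6.
Substituting one into the other gives q_E = 38 and q_D = 12.

38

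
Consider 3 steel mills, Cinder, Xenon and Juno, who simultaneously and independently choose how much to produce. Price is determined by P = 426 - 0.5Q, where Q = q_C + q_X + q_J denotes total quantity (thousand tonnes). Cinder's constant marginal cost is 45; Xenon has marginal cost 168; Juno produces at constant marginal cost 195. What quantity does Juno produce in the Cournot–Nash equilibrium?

27

Cinder's profit: π_C = (426 - 0.5Q)q_C - (45q_C). Setting ∂π_C/∂q_C = 0: 381 - q_C - (1/2)(q_X + q_J) = 0.
Xenon's profit: π_X = (426 - 0.5Q)q_X - (168q_X). Setting ∂π_X/∂q_X = 0: 258 - q_X - (1/2)(q_C + q_J) = 0.
Juno's first-order condition: 231 - q_J - (1/2)(q_C + q_X) = 0.
Summing all 3 equations gives 870 − 2Q = 0, hence Q = 435.
Back-substituting: q_C = (381 − 435/2)/(1/2) = 327, q_X = (258 − 435/2)/(1/2) = 81, q_J = (231 − 435/2)/(1/2) = 27.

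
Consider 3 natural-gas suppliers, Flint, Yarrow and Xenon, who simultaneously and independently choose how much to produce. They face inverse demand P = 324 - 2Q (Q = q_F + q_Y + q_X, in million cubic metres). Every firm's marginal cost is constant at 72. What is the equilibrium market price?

A representative firm's profit is π_i = q_i(324 - 2Q) - 72q_i.
First-order condition (treating rivals' output as given): 252 - 4q_i - 2·Σ_{j≠i} q_j = 0.
With identical firms every q_j equals q_i, so Σ_{j≠i} q_j = 2q_i and 252 = 8q_i, giving q_i = 63/2.
Total output Q = 189/2, so price P = 324 - 2·(189/2) = 135.

135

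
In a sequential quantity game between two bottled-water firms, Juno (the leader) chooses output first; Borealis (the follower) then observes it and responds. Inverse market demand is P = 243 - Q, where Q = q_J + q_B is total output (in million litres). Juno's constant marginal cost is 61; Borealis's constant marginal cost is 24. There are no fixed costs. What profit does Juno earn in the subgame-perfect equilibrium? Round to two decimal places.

The follower Borealis best-responds to any q_J: π_B = (243 - Q)q_B - 24q_B.
∂π_B/∂q_B = 219 - q_J - 2q_B = 0 gives the reaction function q_B = (219 - q_J)/2.
The leader anticipates this reaction. Substituting into P = 243 - Q gives P = 267/2 - (1/2)q_J, so π_J = (267/2 - (1/2)q_J)q_J - 61q_J.
Leader FOC: 145/2 - q_J = 0, so q_J = 145/2.
Then q_B = (219 - 145/2)/2 = 293/4.
Price P = 243 - 583/4 = 389/4.
Juno's profit: (389/4 - 61)·(145/2) = 2628.1250.

2628.13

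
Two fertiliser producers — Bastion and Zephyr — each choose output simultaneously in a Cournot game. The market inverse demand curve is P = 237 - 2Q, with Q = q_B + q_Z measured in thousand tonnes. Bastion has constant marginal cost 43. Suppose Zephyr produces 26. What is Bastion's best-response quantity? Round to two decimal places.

35.50

With the rival's output fixed at 26, Bastion's profit is π_B = (237 - 2·26 - 2q_B)q_B - (43q_B) = (185 - 2q_B)q_B - (43q_B).
∂π_B/∂q_B = 142 - 4q_B = 0, so q_B = 71/2.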